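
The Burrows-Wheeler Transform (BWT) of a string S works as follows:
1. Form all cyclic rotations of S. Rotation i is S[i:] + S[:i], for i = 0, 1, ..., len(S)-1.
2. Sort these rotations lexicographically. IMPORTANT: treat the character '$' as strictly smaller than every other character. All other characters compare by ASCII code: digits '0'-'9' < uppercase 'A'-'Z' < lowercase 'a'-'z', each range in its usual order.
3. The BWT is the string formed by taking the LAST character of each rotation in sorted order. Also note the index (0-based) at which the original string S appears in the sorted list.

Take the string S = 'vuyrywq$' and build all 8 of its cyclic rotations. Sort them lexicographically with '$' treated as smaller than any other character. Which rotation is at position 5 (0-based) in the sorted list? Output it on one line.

All 8 rotations (rotation i = S[i:]+S[:i]):
  rot[0] = vuyrywq$
  rot[1] = uyrywq$v
  rot[2] = yrywq$vu
  rot[3] = rywq$vuy
  rot[4] = ywq$vuyr
  rot[5] = wq$vuyry
  rot[6] = q$vuyryw
  rot[7] = $vuyrywq
Sorted (with $ < everything):
  sorted[0] = $vuyrywq
  sorted[1] = q$vuyryw
  sorted[2] = rywq$vuy
  sorted[3] = uyrywq$v
  sorted[4] = vuyrywq$
  sorted[5] = wq$vuyry
  sorted[6] = yrywq$vu
  sorted[7] = ywq$vuyr
sorted[5] = wq$vuyry

Answer: wq$vuyry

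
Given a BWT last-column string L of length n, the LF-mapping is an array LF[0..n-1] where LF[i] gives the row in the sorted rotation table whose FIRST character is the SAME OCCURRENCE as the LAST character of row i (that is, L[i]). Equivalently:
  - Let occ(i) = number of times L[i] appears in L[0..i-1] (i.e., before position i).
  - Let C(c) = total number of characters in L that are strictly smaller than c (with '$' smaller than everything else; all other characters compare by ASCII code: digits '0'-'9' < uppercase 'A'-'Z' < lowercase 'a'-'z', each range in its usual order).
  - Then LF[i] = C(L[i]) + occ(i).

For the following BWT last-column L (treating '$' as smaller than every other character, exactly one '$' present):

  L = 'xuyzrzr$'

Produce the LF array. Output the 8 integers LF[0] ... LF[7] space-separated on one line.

Char counts: '$':1, 'r':2, 'u':1, 'x':1, 'y':1, 'z':2
C (first-col start): C('$')=0, C('r')=1, C('u')=3, C('x')=4, C('y')=5, C('z')=6
L[0]='x': occ=0, LF[0]=C('x')+0=4+0=4
L[1]='u': occ=0, LF[1]=C('u')+0=3+0=3
L[2]='y': occ=0, LF[2]=C('y')+0=5+0=5
L[3]='z': occ=0, LF[3]=C('z')+0=6+0=6
L[4]='r': occ=0, LF[4]=C('r')+0=1+0=1
L[5]='z': occ=1, LF[5]=C('z')+1=6+1=7
L[6]='r': occ=1, LF[6]=C('r')+1=1+1=2
L[7]='$': occ=0, LF[7]=C('$')+0=0+0=0

Answer: 4 3 5 6 1 7 2 0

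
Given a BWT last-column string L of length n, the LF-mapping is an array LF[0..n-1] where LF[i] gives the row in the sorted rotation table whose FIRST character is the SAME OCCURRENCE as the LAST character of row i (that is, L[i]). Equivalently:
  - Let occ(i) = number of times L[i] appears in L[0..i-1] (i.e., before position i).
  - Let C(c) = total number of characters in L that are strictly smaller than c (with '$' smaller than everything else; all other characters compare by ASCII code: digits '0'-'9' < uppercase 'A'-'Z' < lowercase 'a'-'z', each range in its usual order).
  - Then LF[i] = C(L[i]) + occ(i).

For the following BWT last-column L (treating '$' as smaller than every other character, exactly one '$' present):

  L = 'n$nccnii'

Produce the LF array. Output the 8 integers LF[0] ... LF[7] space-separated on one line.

Char counts: '$':1, 'c':2, 'i':2, 'n':3
C (first-col start): C('$')=0, C('c')=1, C('i')=3, C('n')=5
L[0]='n': occ=0, LF[0]=C('n')+0=5+0=5
L[1]='$': occ=0, LF[1]=C('$')+0=0+0=0
L[2]='n': occ=1, LF[2]=C('n')+1=5+1=6
L[3]='c': occ=0, LF[3]=C('c')+0=1+0=1
L[4]='c': occ=1, LF[4]=C('c')+1=1+1=2
L[5]='n': occ=2, LF[5]=C('n')+2=5+2=7
L[6]='i': occ=0, LF[6]=C('i')+0=3+0=3
L[7]='i': occ=1, LF[7]=C('i')+1=3+1=4

Answer: 5 0 6 1 2 7 3 4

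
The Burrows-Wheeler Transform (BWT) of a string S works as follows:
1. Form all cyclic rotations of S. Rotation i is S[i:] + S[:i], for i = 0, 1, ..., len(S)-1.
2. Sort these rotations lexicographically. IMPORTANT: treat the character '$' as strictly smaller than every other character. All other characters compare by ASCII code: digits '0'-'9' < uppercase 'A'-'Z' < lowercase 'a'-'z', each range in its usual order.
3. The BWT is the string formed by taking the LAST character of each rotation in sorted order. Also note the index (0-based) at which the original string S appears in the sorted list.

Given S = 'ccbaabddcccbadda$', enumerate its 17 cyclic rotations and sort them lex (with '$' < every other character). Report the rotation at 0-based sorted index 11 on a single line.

Answer: ccbadda$ccbaabddc

Derivation:
All 17 rotations (rotation i = S[i:]+S[:i]):
  rot[0] = ccbaabddcccbadda$
  rot[1] = cbaabddcccbadda$c
  rot[2] = baabddcccbadda$cc
  rot[3] = aabddcccbadda$ccb
  rot[4] = abddcccbadda$ccba
  rot[5] = bddcccbadda$ccbaa
  rot[6] = ddcccbadda$ccbaab
  rot[7] = dcccbadda$ccbaabd
  rot[8] = cccbadda$ccbaabdd
  rot[9] = ccbadda$ccbaabddc
  rot[10] = cbadda$ccbaabddcc
  rot[11] = badda$ccbaabddccc
  rot[12] = adda$ccbaabddcccb
  rot[13] = dda$ccbaabddcccba
  rot[14] = da$ccbaabddcccbad
  rot[15] = a$ccbaabddcccbadd
  rot[16] = $ccbaabddcccbadda
Sorted (with $ < everything):
  sorted[0] = $ccbaabddcccbadda
  sorted[1] = a$ccbaabddcccbadd
  sorted[2] = aabddcccbadda$ccb
  sorted[3] = abddcccbadda$ccba
  sorted[4] = adda$ccbaabddcccb
  sorted[5] = baabddcccbadda$cc
  sorted[6] = badda$ccbaabddccc
  sorted[7] = bddcccbadda$ccbaa
  sorted[8] = cbaabddcccbadda$c
  sorted[9] = cbadda$ccbaabddcc
  sorted[10] = ccbaabddcccbadda$
  sorted[11] = ccbadda$ccbaabddc
  sorted[12] = cccbadda$ccbaabdd
  sorted[13] = da$ccbaabddcccbad
  sorted[14] = dcccbadda$ccbaabd
  sorted[15] = dda$ccbaabddcccba
  sorted[16] = ddcccbadda$ccbaab
sorted[11] = ccbadda$ccbaabddc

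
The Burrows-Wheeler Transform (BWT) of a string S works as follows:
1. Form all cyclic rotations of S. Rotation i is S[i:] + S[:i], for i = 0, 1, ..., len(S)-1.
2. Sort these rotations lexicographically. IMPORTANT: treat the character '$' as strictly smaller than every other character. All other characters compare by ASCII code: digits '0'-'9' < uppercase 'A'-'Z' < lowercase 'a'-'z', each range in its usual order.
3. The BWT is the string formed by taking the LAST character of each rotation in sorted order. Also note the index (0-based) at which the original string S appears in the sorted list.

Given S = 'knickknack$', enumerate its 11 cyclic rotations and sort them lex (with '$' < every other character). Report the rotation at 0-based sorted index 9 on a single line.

Answer: nack$knickk

Derivation:
All 11 rotations (rotation i = S[i:]+S[:i]):
  rot[0] = knickknack$
  rot[1] = nickknack$k
  rot[2] = ickknack$kn
  rot[3] = ckknack$kni
  rot[4] = kknack$knic
  rot[5] = knack$knick
  rot[6] = nack$knickk
  rot[7] = ack$knickkn
  rot[8] = ck$knickkna
  rot[9] = k$knickknac
  rot[10] = $knickknack
Sorted (with $ < everything):
  sorted[0] = $knickknack
  sorted[1] = ack$knickkn
  sorted[2] = ck$knickkna
  sorted[3] = ckknack$kni
  sorted[4] = ickknack$kn
  sorted[5] = k$knickknac
  sorted[6] = kknack$knic
  sorted[7] = knack$knick
  sorted[8] = knickknack$
  sorted[9] = nack$knickk
  sorted[10] = nickknack$k
sorted[9] = nack$knickk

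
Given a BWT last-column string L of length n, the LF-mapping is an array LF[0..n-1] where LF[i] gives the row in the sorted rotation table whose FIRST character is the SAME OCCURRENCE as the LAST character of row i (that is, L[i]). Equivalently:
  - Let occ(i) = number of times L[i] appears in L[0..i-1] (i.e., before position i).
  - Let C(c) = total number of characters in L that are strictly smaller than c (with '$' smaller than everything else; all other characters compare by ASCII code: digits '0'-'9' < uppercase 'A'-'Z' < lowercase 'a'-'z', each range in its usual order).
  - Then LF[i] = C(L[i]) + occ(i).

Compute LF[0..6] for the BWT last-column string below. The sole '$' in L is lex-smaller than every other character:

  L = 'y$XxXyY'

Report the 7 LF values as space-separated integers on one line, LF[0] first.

Char counts: '$':1, 'X':2, 'Y':1, 'x':1, 'y':2
C (first-col start): C('$')=0, C('X')=1, C('Y')=3, C('x')=4, C('y')=5
L[0]='y': occ=0, LF[0]=C('y')+0=5+0=5
L[1]='$': occ=0, LF[1]=C('$')+0=0+0=0
L[2]='X': occ=0, LF[2]=C('X')+0=1+0=1
L[3]='x': occ=0, LF[3]=C('x')+0=4+0=4
L[4]='X': occ=1, LF[4]=C('X')+1=1+1=2
L[5]='y': occ=1, LF[5]=C('y')+1=5+1=6
L[6]='Y': occ=0, LF[6]=C('Y')+0=3+0=3

Answer: 5 0 1 4 2 6 3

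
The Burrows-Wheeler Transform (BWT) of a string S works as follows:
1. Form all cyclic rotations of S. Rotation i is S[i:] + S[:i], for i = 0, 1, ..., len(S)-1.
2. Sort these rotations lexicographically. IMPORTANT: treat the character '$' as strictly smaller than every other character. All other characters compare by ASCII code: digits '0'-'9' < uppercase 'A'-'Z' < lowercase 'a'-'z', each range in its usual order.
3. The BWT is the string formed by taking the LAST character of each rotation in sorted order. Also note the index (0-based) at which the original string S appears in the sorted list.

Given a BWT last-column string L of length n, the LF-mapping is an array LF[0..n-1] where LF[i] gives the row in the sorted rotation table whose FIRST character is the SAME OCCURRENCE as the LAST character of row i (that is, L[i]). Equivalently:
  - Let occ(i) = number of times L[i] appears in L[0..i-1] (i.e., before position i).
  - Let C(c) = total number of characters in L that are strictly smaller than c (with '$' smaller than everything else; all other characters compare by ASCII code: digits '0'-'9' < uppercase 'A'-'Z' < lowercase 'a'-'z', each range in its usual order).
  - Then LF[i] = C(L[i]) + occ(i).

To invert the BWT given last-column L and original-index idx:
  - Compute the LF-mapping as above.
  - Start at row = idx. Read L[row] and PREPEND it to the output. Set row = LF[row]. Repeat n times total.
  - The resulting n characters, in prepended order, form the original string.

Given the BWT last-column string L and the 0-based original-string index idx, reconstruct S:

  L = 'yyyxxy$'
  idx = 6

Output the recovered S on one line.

LF mapping: 3 4 5 1 2 6 0
Walk LF starting at row 6, prepending L[row]:
  step 1: row=6, L[6]='$', prepend. Next row=LF[6]=0
  step 2: row=0, L[0]='y', prepend. Next row=LF[0]=3
  step 3: row=3, L[3]='x', prepend. Next row=LF[3]=1
  step 4: row=1, L[1]='y', prepend. Next row=LF[1]=4
  step 5: row=4, L[4]='x', prepend. Next row=LF[4]=2
  step 6: row=2, L[2]='y', prepend. Next row=LF[2]=5
  step 7: row=5, L[5]='y', prepend. Next row=LF[5]=6
Reversed output: yyxyxy$

Answer: yyxyxy$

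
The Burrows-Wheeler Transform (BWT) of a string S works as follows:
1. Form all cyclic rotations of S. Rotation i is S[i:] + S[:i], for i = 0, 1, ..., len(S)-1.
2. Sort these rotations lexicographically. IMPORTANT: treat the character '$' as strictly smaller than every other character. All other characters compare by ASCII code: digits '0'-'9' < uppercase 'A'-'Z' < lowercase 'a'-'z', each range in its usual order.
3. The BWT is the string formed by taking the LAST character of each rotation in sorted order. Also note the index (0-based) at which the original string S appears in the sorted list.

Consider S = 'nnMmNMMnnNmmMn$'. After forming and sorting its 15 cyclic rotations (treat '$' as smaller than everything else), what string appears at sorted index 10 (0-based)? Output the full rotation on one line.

Answer: n$nnMmNMMnnNmmM

Derivation:
All 15 rotations (rotation i = S[i:]+S[:i]):
  rot[0] = nnMmNMMnnNmmMn$
  rot[1] = nMmNMMnnNmmMn$n
  rot[2] = MmNMMnnNmmMn$nn
  rot[3] = mNMMnnNmmMn$nnM
  rot[4] = NMMnnNmmMn$nnMm
  rot[5] = MMnnNmmMn$nnMmN
  rot[6] = MnnNmmMn$nnMmNM
  rot[7] = nnNmmMn$nnMmNMM
  rot[8] = nNmmMn$nnMmNMMn
  rot[9] = NmmMn$nnMmNMMnn
  rot[10] = mmMn$nnMmNMMnnN
  rot[11] = mMn$nnMmNMMnnNm
  rot[12] = Mn$nnMmNMMnnNmm
  rot[13] = n$nnMmNMMnnNmmM
  rot[14] = $nnMmNMMnnNmmMn
Sorted (with $ < everything):
  sorted[0] = $nnMmNMMnnNmmMn
  sorted[1] = MMnnNmmMn$nnMmN
  sorted[2] = MmNMMnnNmmMn$nn
  sorted[3] = Mn$nnMmNMMnnNmm
  sorted[4] = MnnNmmMn$nnMmNM
  sorted[5] = NMMnnNmmMn$nnMm
  sorted[6] = NmmMn$nnMmNMMnn
  sorted[7] = mMn$nnMmNMMnnNm
  sorted[8] = mNMMnnNmmMn$nnM
  sorted[9] = mmMn$nnMmNMMnnN
  sorted[10] = n$nnMmNMMnnNmmM
  sorted[11] = nMmNMMnnNmmMn$n
  sorted[12] = nNmmMn$nnMmNMMn
  sorted[13] = nnMmNMMnnNmmMn$
  sorted[14] = nnNmmMn$nnMmNMM
sorted[10] = n$nnMmNMMnnNmmM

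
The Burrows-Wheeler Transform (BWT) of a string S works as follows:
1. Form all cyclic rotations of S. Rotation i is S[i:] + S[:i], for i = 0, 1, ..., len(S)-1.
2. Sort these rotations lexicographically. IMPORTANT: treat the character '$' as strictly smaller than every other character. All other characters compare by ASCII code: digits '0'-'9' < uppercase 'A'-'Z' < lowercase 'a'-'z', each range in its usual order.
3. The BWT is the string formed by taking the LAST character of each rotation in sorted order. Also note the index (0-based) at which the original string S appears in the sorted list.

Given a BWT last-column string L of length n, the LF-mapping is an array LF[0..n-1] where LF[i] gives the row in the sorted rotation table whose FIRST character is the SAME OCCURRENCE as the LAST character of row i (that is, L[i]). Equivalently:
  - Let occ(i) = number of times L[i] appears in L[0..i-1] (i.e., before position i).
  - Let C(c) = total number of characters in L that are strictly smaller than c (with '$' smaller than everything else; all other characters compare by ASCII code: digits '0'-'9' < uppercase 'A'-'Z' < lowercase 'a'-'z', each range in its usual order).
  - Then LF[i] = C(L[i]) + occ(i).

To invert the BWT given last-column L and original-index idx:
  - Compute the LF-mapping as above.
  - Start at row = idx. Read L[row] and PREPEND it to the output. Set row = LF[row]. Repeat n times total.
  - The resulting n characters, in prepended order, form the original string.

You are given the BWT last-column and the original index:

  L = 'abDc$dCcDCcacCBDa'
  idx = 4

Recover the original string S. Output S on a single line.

LF mapping: 8 11 5 12 0 16 2 13 6 3 14 9 15 4 1 7 10
Walk LF starting at row 4, prepending L[row]:
  step 1: row=4, L[4]='$', prepend. Next row=LF[4]=0
  step 2: row=0, L[0]='a', prepend. Next row=LF[0]=8
  step 3: row=8, L[8]='D', prepend. Next row=LF[8]=6
  step 4: row=6, L[6]='C', prepend. Next row=LF[6]=2
  step 5: row=2, L[2]='D', prepend. Next row=LF[2]=5
  step 6: row=5, L[5]='d', prepend. Next row=LF[5]=16
  step 7: row=16, L[16]='a', prepend. Next row=LF[16]=10
  step 8: row=10, L[10]='c', prepend. Next row=LF[10]=14
  step 9: row=14, L[14]='B', prepend. Next row=LF[14]=1
  step 10: row=1, L[1]='b', prepend. Next row=LF[1]=11
  step 11: row=11, L[11]='a', prepend. Next row=LF[11]=9
  step 12: row=9, L[9]='C', prepend. Next row=LF[9]=3
  step 13: row=3, L[3]='c', prepend. Next row=LF[3]=12
  step 14: row=12, L[12]='c', prepend. Next row=LF[12]=15
  step 15: row=15, L[15]='D', prepend. Next row=LF[15]=7
  step 16: row=7, L[7]='c', prepend. Next row=LF[7]=13
  step 17: row=13, L[13]='C', prepend. Next row=LF[13]=4
Reversed output: CcDccCabBcadDCDa$

Answer: CcDccCabBcadDCDa$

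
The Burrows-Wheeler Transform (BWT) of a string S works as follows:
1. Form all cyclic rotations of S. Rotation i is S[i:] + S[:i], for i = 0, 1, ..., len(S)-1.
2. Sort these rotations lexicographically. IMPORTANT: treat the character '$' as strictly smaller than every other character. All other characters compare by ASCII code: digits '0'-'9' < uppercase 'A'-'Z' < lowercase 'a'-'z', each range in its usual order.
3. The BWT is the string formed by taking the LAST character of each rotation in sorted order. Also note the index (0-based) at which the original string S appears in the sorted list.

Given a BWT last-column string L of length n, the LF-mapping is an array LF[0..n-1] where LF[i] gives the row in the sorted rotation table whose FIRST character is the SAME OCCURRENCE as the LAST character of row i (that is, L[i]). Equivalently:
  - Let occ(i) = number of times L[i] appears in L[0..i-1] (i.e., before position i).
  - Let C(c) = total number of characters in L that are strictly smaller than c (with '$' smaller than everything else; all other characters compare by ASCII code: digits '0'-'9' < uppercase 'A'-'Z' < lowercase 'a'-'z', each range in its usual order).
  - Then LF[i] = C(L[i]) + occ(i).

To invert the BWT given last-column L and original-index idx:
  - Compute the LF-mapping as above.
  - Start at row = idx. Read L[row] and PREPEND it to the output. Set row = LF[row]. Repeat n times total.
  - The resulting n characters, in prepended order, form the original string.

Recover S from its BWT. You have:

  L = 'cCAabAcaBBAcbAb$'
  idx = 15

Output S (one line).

Answer: cbbcBaCAABaAbAc$

Derivation:
LF mapping: 13 7 1 8 10 2 14 9 5 6 3 15 11 4 12 0
Walk LF starting at row 15, prepending L[row]:
  step 1: row=15, L[15]='$', prepend. Next row=LF[15]=0
  step 2: row=0, L[0]='c', prepend. Next row=LF[0]=13
  step 3: row=13, L[13]='A', prepend. Next row=LF[13]=4
  step 4: row=4, L[4]='b', prepend. Next row=LF[4]=10
  step 5: row=10, L[10]='A', prepend. Next row=LF[10]=3
  step 6: row=3, L[3]='a', prepend. Next row=LF[3]=8
  step 7: row=8, L[8]='B', prepend. Next row=LF[8]=5
  step 8: row=5, L[5]='A', prepend. Next row=LF[5]=2
  step 9: row=2, L[2]='A', prepend. Next row=LF[2]=1
  step 10: row=1, L[1]='C', prepend. Next row=LF[1]=7
  step 11: row=7, L[7]='a', prepend. Next row=LF[7]=9
  step 12: row=9, L[9]='B', prepend. Next row=LF[9]=6
  step 13: row=6, L[6]='c', prepend. Next row=LF[6]=14
  step 14: row=14, L[14]='b', prepend. Next row=LF[14]=12
  step 15: row=12, L[12]='b', prepend. Next row=LF[12]=11
  step 16: row=11, L[11]='c', prepend. Next row=LF[11]=15
Reversed output: cbbcBaCAABaAbAc$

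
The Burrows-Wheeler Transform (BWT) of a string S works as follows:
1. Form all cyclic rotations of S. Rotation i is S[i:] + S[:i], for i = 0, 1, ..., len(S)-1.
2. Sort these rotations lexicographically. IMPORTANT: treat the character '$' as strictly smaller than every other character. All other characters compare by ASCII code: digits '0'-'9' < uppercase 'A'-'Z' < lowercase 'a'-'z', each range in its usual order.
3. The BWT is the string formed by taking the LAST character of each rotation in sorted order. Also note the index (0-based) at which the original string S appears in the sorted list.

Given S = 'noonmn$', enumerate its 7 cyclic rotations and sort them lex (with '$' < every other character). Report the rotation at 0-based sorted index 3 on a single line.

All 7 rotations (rotation i = S[i:]+S[:i]):
  rot[0] = noonmn$
  rot[1] = oonmn$n
  rot[2] = onmn$no
  rot[3] = nmn$noo
  rot[4] = mn$noon
  rot[5] = n$noonm
  rot[6] = $noonmn
Sorted (with $ < everything):
  sorted[0] = $noonmn
  sorted[1] = mn$noon
  sorted[2] = n$noonm
  sorted[3] = nmn$noo
  sorted[4] = noonmn$
  sorted[5] = onmn$no
  sorted[6] = oonmn$n
sorted[3] = nmn$noo

Answer: nmn$noo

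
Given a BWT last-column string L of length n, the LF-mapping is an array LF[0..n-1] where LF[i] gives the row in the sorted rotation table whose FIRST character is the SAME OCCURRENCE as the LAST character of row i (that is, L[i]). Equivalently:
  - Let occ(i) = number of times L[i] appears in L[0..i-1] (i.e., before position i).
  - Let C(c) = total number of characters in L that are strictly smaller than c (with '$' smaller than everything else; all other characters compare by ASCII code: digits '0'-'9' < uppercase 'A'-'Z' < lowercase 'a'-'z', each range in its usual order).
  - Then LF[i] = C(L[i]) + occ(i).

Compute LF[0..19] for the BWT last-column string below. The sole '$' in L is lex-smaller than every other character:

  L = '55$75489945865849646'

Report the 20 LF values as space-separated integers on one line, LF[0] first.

Char counts: '$':1, '4':4, '5':5, '6':3, '7':1, '8':3, '9':3
C (first-col start): C('$')=0, C('4')=1, C('5')=5, C('6')=10, C('7')=13, C('8')=14, C('9')=17
L[0]='5': occ=0, LF[0]=C('5')+0=5+0=5
L[1]='5': occ=1, LF[1]=C('5')+1=5+1=6
L[2]='$': occ=0, LF[2]=C('$')+0=0+0=0
L[3]='7': occ=0, LF[3]=C('7')+0=13+0=13
L[4]='5': occ=2, LF[4]=C('5')+2=5+2=7
L[5]='4': occ=0, LF[5]=C('4')+0=1+0=1
L[6]='8': occ=0, LF[6]=C('8')+0=14+0=14
L[7]='9': occ=0, LF[7]=C('9')+0=17+0=17
L[8]='9': occ=1, LF[8]=C('9')+1=17+1=18
L[9]='4': occ=1, LF[9]=C('4')+1=1+1=2
L[10]='5': occ=3, LF[10]=C('5')+3=5+3=8
L[11]='8': occ=1, LF[11]=C('8')+1=14+1=15
L[12]='6': occ=0, LF[12]=C('6')+0=10+0=10
L[13]='5': occ=4, LF[13]=C('5')+4=5+4=9
L[14]='8': occ=2, LF[14]=C('8')+2=14+2=16
L[15]='4': occ=2, LF[15]=C('4')+2=1+2=3
L[16]='9': occ=2, LF[16]=C('9')+2=17+2=19
L[17]='6': occ=1, LF[17]=C('6')+1=10+1=11
L[18]='4': occ=3, LF[18]=C('4')+3=1+3=4
L[19]='6': occ=2, LF[19]=C('6')+2=10+2=12

Answer: 5 6 0 13 7 1 14 17 18 2 8 15 10 9 16 3 19 11 4 12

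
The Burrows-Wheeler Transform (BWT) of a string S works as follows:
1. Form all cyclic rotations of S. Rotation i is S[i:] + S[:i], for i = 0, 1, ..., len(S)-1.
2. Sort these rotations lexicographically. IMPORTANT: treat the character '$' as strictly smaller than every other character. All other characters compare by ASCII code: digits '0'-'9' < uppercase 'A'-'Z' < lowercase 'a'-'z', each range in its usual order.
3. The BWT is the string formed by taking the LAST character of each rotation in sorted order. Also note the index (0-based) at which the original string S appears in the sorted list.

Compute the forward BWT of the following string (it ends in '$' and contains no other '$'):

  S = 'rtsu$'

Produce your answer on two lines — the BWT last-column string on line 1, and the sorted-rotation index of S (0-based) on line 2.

Answer: u$trs
1

Derivation:
All 5 rotations (rotation i = S[i:]+S[:i]):
  rot[0] = rtsu$
  rot[1] = tsu$r
  rot[2] = su$rt
  rot[3] = u$rts
  rot[4] = $rtsu
Sorted (with $ < everything):
  sorted[0] = $rtsu  (last char: 'u')
  sorted[1] = rtsu$  (last char: '$')
  sorted[2] = su$rt  (last char: 't')
  sorted[3] = tsu$r  (last char: 'r')
  sorted[4] = u$rts  (last char: 's')
Last column: u$trs
Original string S is at sorted index 1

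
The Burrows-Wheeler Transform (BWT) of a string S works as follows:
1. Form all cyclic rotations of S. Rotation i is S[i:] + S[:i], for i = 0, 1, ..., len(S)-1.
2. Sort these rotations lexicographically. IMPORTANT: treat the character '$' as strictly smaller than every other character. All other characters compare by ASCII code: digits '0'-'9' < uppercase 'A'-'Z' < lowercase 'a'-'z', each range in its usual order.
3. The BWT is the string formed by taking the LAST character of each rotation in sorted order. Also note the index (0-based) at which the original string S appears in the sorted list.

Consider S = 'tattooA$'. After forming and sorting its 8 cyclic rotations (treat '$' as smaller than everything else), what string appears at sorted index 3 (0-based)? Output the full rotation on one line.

All 8 rotations (rotation i = S[i:]+S[:i]):
  rot[0] = tattooA$
  rot[1] = attooA$t
  rot[2] = ttooA$ta
  rot[3] = tooA$tat
  rot[4] = ooA$tatt
  rot[5] = oA$tatto
  rot[6] = A$tattoo
  rot[7] = $tattooA
Sorted (with $ < everything):
  sorted[0] = $tattooA
  sorted[1] = A$tattoo
  sorted[2] = attooA$t
  sorted[3] = oA$tatto
  sorted[4] = ooA$tatt
  sorted[5] = tattooA$
  sorted[6] = tooA$tat
  sorted[7] = ttooA$ta
sorted[3] = oA$tatto

Answer: oA$tatto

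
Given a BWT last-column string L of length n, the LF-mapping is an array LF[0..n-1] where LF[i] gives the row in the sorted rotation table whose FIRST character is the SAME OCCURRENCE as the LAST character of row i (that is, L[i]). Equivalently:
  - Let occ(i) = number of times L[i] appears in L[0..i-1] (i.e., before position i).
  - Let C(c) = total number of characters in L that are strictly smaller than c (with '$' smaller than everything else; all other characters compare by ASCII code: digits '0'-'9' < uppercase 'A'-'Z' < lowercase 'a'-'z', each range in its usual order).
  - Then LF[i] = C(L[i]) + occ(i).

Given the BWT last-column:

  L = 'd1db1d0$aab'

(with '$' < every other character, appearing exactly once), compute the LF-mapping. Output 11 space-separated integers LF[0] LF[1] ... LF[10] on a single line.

Answer: 8 2 9 6 3 10 1 0 4 5 7

Derivation:
Char counts: '$':1, '0':1, '1':2, 'a':2, 'b':2, 'd':3
C (first-col start): C('$')=0, C('0')=1, C('1')=2, C('a')=4, C('b')=6, C('d')=8
L[0]='d': occ=0, LF[0]=C('d')+0=8+0=8
L[1]='1': occ=0, LF[1]=C('1')+0=2+0=2
L[2]='d': occ=1, LF[2]=C('d')+1=8+1=9
L[3]='b': occ=0, LF[3]=C('b')+0=6+0=6
L[4]='1': occ=1, LF[4]=C('1')+1=2+1=3
L[5]='d': occ=2, LF[5]=C('d')+2=8+2=10
L[6]='0': occ=0, LF[6]=C('0')+0=1+0=1
L[7]='$': occ=0, LF[7]=C('$')+0=0+0=0
L[8]='a': occ=0, LF[8]=C('a')+0=4+0=4
L[9]='a': occ=1, LF[9]=C('a')+1=4+1=5
L[10]='b': occ=1, LF[10]=C('b')+1=6+1=7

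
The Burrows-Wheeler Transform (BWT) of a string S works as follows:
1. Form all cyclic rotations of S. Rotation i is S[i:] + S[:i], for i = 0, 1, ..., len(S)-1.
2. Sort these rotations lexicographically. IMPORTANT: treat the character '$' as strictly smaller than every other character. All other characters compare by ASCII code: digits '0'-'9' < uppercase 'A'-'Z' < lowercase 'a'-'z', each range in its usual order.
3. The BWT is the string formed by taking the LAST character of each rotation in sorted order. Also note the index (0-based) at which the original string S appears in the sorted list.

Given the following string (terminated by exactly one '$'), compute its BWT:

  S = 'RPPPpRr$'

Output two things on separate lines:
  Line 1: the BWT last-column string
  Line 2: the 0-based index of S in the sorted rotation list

Answer: rRPP$pPR
4

Derivation:
All 8 rotations (rotation i = S[i:]+S[:i]):
  rot[0] = RPPPpRr$
  rot[1] = PPPpRr$R
  rot[2] = PPpRr$RP
  rot[3] = PpRr$RPP
  rot[4] = pRr$RPPP
  rot[5] = Rr$RPPPp
  rot[6] = r$RPPPpR
  rot[7] = $RPPPpRr
Sorted (with $ < everything):
  sorted[0] = $RPPPpRr  (last char: 'r')
  sorted[1] = PPPpRr$R  (last char: 'R')
  sorted[2] = PPpRr$RP  (last char: 'P')
  sorted[3] = PpRr$RPP  (last char: 'P')
  sorted[4] = RPPPpRr$  (last char: '$')
  sorted[5] = Rr$RPPPp  (last char: 'p')
  sorted[6] = pRr$RPPP  (last char: 'P')
  sorted[7] = r$RPPPpR  (last char: 'R')
Last column: rRPP$pPR
Original string S is at sorted index 4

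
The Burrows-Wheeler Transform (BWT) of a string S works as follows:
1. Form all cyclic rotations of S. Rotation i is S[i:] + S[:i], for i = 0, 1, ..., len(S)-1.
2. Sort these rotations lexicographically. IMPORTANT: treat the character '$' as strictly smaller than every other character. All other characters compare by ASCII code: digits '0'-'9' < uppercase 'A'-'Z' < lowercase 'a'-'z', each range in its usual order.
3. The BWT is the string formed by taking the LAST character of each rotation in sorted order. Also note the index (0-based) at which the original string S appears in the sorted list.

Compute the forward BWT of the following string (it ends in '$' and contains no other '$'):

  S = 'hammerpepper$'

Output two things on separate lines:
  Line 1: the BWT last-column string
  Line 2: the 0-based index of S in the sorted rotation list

All 13 rotations (rotation i = S[i:]+S[:i]):
  rot[0] = hammerpepper$
  rot[1] = ammerpepper$h
  rot[2] = mmerpepper$ha
  rot[3] = merpepper$ham
  rot[4] = erpepper$hamm
  rot[5] = rpepper$hamme
  rot[6] = pepper$hammer
  rot[7] = epper$hammerp
  rot[8] = pper$hammerpe
  rot[9] = per$hammerpep
  rot[10] = er$hammerpepp
  rot[11] = r$hammerpeppe
  rot[12] = $hammerpepper
Sorted (with $ < everything):
  sorted[0] = $hammerpepper  (last char: 'r')
  sorted[1] = ammerpepper$h  (last char: 'h')
  sorted[2] = epper$hammerp  (last char: 'p')
  sorted[3] = er$hammerpepp  (last char: 'p')
  sorted[4] = erpepper$hamm  (last char: 'm')
  sorted[5] = hammerpepper$  (last char: '$')
  sorted[6] = merpepper$ham  (last char: 'm')
  sorted[7] = mmerpepper$ha  (last char: 'a')
  sorted[8] = pepper$hammer  (last char: 'r')
  sorted[9] = per$hammerpep  (last char: 'p')
  sorted[10] = pper$hammerpe  (last char: 'e')
  sorted[11] = r$hammerpeppe  (last char: 'e')
  sorted[12] = rpepper$hamme  (last char: 'e')
Last column: rhppm$marpeee
Original string S is at sorted index 5

Answer: rhppm$marpeee
5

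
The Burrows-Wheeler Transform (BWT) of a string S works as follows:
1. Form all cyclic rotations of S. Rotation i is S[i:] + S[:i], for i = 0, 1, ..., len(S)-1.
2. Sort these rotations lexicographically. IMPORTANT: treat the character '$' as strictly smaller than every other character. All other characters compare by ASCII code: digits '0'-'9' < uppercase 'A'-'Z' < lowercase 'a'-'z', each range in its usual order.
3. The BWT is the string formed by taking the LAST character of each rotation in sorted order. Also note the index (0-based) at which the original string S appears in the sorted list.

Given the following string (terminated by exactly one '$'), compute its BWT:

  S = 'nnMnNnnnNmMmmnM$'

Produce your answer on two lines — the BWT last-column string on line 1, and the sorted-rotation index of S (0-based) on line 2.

All 16 rotations (rotation i = S[i:]+S[:i]):
  rot[0] = nnMnNnnnNmMmmnM$
  rot[1] = nMnNnnnNmMmmnM$n
  rot[2] = MnNnnnNmMmmnM$nn
  rot[3] = nNnnnNmMmmnM$nnM
  rot[4] = NnnnNmMmmnM$nnMn
  rot[5] = nnnNmMmmnM$nnMnN
  rot[6] = nnNmMmmnM$nnMnNn
  rot[7] = nNmMmmnM$nnMnNnn
  rot[8] = NmMmmnM$nnMnNnnn
  rot[9] = mMmmnM$nnMnNnnnN
  rot[10] = MmmnM$nnMnNnnnNm
  rot[11] = mmnM$nnMnNnnnNmM
  rot[12] = mnM$nnMnNnnnNmMm
  rot[13] = nM$nnMnNnnnNmMmm
  rot[14] = M$nnMnNnnnNmMmmn
  rot[15] = $nnMnNnnnNmMmmnM
Sorted (with $ < everything):
  sorted[0] = $nnMnNnnnNmMmmnM  (last char: 'M')
  sorted[1] = M$nnMnNnnnNmMmmn  (last char: 'n')
  sorted[2] = MmmnM$nnMnNnnnNm  (last char: 'm')
  sorted[3] = MnNnnnNmMmmnM$nn  (last char: 'n')
  sorted[4] = NmMmmnM$nnMnNnnn  (last char: 'n')
  sorted[5] = NnnnNmMmmnM$nnMn  (last char: 'n')
  sorted[6] = mMmmnM$nnMnNnnnN  (last char: 'N')
  sorted[7] = mmnM$nnMnNnnnNmM  (last char: 'M')
  sorted[8] = mnM$nnMnNnnnNmMm  (last char: 'm')
  sorted[9] = nM$nnMnNnnnNmMmm  (last char: 'm')
  sorted[10] = nMnNnnnNmMmmnM$n  (last char: 'n')
  sorted[11] = nNmMmmnM$nnMnNnn  (last char: 'n')
  sorted[12] = nNnnnNmMmmnM$nnM  (last char: 'M')
  sorted[13] = nnMnNnnnNmMmmnM$  (last char: '$')
  sorted[14] = nnNmMmmnM$nnMnNn  (last char: 'n')
  sorted[15] = nnnNmMmmnM$nnMnN  (last char: 'N')
Last column: MnmnnnNMmmnnM$nN
Original string S is at sorted index 13

Answer: MnmnnnNMmmnnM$nN
13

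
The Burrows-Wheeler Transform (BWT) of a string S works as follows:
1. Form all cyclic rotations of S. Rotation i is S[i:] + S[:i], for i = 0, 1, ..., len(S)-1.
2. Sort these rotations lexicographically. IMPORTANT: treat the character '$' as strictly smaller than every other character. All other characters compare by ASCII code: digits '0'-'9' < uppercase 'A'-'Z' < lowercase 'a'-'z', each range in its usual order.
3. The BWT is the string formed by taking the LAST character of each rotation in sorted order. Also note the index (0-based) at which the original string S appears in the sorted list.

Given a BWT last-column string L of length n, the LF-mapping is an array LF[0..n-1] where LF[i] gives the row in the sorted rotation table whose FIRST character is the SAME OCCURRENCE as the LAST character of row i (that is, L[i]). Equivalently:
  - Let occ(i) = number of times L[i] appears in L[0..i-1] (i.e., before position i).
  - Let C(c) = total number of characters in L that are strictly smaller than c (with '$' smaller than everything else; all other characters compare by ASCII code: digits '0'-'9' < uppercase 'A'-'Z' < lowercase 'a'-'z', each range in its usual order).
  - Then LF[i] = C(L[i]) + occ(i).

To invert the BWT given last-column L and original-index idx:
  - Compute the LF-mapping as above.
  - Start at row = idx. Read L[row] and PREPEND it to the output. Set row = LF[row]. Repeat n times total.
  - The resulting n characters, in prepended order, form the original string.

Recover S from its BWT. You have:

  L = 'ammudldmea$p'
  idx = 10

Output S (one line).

Answer: puddlemamma$

Derivation:
LF mapping: 1 7 8 11 3 6 4 9 5 2 0 10
Walk LF starting at row 10, prepending L[row]:
  step 1: row=10, L[10]='$', prepend. Next row=LF[10]=0
  step 2: row=0, L[0]='a', prepend. Next row=LF[0]=1
  step 3: row=1, L[1]='m', prepend. Next row=LF[1]=7
  step 4: row=7, L[7]='m', prepend. Next row=LF[7]=9
  step 5: row=9, L[9]='a', prepend. Next row=LF[9]=2
  step 6: row=2, L[2]='m', prepend. Next row=LF[2]=8
  step 7: row=8, L[8]='e', prepend. Next row=LF[8]=5
  step 8: row=5, L[5]='l', prepend. Next row=LF[5]=6
  step 9: row=6, L[6]='d', prepend. Next row=LF[6]=4
  step 10: row=4, L[4]='d', prepend. Next row=LF[4]=3
  step 11: row=3, L[3]='u', prepend. Next row=LF[3]=11
  step 12: row=11, L[11]='p', prepend. Next row=LF[11]=10
Reversed output: puddlemamma$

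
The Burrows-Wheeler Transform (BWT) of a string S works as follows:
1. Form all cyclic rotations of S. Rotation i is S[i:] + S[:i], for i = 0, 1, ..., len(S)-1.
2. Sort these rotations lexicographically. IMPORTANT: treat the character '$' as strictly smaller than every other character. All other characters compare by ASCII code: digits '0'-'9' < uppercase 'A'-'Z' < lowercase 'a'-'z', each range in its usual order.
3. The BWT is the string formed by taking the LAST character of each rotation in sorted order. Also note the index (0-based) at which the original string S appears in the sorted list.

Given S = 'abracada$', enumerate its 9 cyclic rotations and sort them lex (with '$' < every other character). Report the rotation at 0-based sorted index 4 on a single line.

All 9 rotations (rotation i = S[i:]+S[:i]):
  rot[0] = abracada$
  rot[1] = bracada$a
  rot[2] = racada$ab
  rot[3] = acada$abr
  rot[4] = cada$abra
  rot[5] = ada$abrac
  rot[6] = da$abraca
  rot[7] = a$abracad
  rot[8] = $abracada
Sorted (with $ < everything):
  sorted[0] = $abracada
  sorted[1] = a$abracad
  sorted[2] = abracada$
  sorted[3] = acada$abr
  sorted[4] = ada$abrac
  sorted[5] = bracada$a
  sorted[6] = cada$abra
  sorted[7] = da$abraca
  sorted[8] = racada$ab
sorted[4] = ada$abrac

Answer: ada$abrac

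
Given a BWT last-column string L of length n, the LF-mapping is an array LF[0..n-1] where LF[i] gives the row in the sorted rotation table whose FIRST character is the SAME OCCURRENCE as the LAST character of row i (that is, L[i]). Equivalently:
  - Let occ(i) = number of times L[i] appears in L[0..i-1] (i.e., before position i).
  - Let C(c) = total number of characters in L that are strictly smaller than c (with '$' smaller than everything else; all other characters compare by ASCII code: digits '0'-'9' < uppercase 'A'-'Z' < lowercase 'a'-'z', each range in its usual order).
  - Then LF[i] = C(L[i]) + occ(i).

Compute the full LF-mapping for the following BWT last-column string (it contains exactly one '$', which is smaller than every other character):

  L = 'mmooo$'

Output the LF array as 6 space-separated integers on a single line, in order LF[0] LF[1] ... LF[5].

Answer: 1 2 3 4 5 0

Derivation:
Char counts: '$':1, 'm':2, 'o':3
C (first-col start): C('$')=0, C('m')=1, C('o')=3
L[0]='m': occ=0, LF[0]=C('m')+0=1+0=1
L[1]='m': occ=1, LF[1]=C('m')+1=1+1=2
L[2]='o': occ=0, LF[2]=C('o')+0=3+0=3
L[3]='o': occ=1, LF[3]=C('o')+1=3+1=4
L[4]='o': occ=2, LF[4]=C('o')+2=3+2=5
L[5]='$': occ=0, LF[5]=C('$')+0=0+0=0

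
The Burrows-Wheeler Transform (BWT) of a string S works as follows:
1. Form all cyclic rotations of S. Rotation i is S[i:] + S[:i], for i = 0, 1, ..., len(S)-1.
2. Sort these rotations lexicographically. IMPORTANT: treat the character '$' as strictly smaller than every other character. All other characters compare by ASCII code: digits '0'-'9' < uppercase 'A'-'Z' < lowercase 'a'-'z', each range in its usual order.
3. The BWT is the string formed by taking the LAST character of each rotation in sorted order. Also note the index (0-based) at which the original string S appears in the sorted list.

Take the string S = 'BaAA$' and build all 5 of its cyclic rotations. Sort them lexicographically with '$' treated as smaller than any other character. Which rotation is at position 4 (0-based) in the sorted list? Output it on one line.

All 5 rotations (rotation i = S[i:]+S[:i]):
  rot[0] = BaAA$
  rot[1] = aAA$B
  rot[2] = AA$Ba
  rot[3] = A$BaA
  rot[4] = $BaAA
Sorted (with $ < everything):
  sorted[0] = $BaAA
  sorted[1] = A$BaA
  sorted[2] = AA$Ba
  sorted[3] = BaAA$
  sorted[4] = aAA$B
sorted[4] = aAA$B

Answer: aAA$B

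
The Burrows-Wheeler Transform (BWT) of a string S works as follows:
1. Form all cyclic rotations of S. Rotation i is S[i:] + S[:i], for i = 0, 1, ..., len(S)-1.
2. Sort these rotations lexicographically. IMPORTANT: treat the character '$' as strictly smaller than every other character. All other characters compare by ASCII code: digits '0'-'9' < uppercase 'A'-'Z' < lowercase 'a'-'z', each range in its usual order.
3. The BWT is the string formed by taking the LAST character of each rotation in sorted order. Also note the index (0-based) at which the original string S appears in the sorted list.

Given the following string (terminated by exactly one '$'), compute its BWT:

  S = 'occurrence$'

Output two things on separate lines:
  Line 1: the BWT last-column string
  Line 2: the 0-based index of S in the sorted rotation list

Answer: eonccre$ruc
7

Derivation:
All 11 rotations (rotation i = S[i:]+S[:i]):
  rot[0] = occurrence$
  rot[1] = ccurrence$o
  rot[2] = currence$oc
  rot[3] = urrence$occ
  rot[4] = rrence$occu
  rot[5] = rence$occur
  rot[6] = ence$occurr
  rot[7] = nce$occurre
  rot[8] = ce$occurren
  rot[9] = e$occurrenc
  rot[10] = $occurrence
Sorted (with $ < everything):
  sorted[0] = $occurrence  (last char: 'e')
  sorted[1] = ccurrence$o  (last char: 'o')
  sorted[2] = ce$occurren  (last char: 'n')
  sorted[3] = currence$oc  (last char: 'c')
  sorted[4] = e$occurrenc  (last char: 'c')
  sorted[5] = ence$occurr  (last char: 'r')
  sorted[6] = nce$occurre  (last char: 'e')
  sorted[7] = occurrence$  (last char: '$')
  sorted[8] = rence$occur  (last char: 'r')
  sorted[9] = rrence$occu  (last char: 'u')
  sorted[10] = urrence$occ  (last char: 'c')
Last column: eonccre$ruc
Original string S is at sorted index 7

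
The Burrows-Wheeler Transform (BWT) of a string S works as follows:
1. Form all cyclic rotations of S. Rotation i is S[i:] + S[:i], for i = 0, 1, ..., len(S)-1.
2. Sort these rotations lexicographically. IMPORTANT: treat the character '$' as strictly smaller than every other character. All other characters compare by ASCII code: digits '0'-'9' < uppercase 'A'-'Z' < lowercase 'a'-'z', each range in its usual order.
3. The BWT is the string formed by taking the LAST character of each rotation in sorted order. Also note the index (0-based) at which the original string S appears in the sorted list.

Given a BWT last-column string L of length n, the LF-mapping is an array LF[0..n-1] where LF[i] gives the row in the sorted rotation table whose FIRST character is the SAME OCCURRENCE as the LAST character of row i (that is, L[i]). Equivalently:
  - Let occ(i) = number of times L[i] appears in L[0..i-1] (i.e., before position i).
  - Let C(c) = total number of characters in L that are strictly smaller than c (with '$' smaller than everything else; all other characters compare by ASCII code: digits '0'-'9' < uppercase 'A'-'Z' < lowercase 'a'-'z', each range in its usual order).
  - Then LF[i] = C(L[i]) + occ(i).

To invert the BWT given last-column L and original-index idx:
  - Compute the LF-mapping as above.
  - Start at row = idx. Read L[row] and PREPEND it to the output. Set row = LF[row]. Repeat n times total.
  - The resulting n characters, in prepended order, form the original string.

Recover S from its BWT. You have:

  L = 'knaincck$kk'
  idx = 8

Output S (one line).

Answer: knickknack$

Derivation:
LF mapping: 5 9 1 4 10 2 3 6 0 7 8
Walk LF starting at row 8, prepending L[row]:
  step 1: row=8, L[8]='$', prepend. Next row=LF[8]=0
  step 2: row=0, L[0]='k', prepend. Next row=LF[0]=5
  step 3: row=5, L[5]='c', prepend. Next row=LF[5]=2
  step 4: row=2, L[2]='a', prepend. Next row=LF[2]=1
  step 5: row=1, L[1]='n', prepend. Next row=LF[1]=9
  step 6: row=9, L[9]='k', prepend. Next row=LF[9]=7
  step 7: row=7, L[7]='k', prepend. Next row=LF[7]=6
  step 8: row=6, L[6]='c', prepend. Next row=LF[6]=3
  step 9: row=3, L[3]='i', prepend. Next row=LF[3]=4
  step 10: row=4, L[4]='n', prepend. Next row=LF[4]=10
  step 11: row=10, L[10]='k', prepend. Next row=LF[10]=8
Reversed output: knickknack$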